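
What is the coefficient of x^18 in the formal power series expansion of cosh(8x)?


The Maclaurin series is cosh(t) = sum_{m>=0} t^(2m) / (2m)!, so substituting t = 8x, only even powers of x are nonzero, with coefficient of x^(2m) equal to 8^(2m) / (2m)!.
For x^18 the coefficient is 8^18/18! = 18014398509481984/6402373705728000 = 274877906944/97692469875.

274877906944/97692469875


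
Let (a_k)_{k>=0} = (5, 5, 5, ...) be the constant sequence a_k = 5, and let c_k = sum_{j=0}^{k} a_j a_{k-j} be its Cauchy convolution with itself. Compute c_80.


Since a_j = 5 for all j >= 0, the convolution sum becomes
c_k = sum_{j=0}^{k} 5 * 5 = 25 * (k + 1).
Equivalently, the generating function of (a_k) is 5/(1 - x) and its square is 25/(1 - x)^2 = sum_{k>=0} 25(k + 1) x^k.
For k = 80: 25 * 81 = 2025.

2025


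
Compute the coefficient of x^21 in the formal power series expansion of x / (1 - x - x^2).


Let f(x) = sum_{k>=0} a_k x^k. Multiplying f(x) * (1 - x - x^2) = x and matching coefficients gives a_0 = 0, a_1 = 1, and a_k = a_{k-1} + a_{k-2} for k >= 2. These are the Fibonacci numbers F_k.
Iterating from F_0 = 0, F_1 = 1:
F_0=0, F_1=1, F_2=1, F_3=2, F_4=3, F_5=5, F_6=8, F_7=13, F_8=21, F_9=34, ...
F_21 = 10946.

10946


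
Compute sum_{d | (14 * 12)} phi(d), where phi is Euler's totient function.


First, 14 * 12 = 168. One classical identity is sum_{d | n} phi(d) = n (each k in [1, n] has a unique gcd with n, and among the k's with gcd(k, n) = n/d there are phi(d) of them). So the sum equals 168. We also verify directly:
Divisors of 168: 1, 2, 3, 4, 6, 7, 8, 12, 14, 21, 24, 28, 42, 56, 84, 168.
phi values: 1, 1, 2, 2, 2, 6, 4, 4, 6, 12, 8, 12, 12, 24, 24, 48.
Sum = 168.

168


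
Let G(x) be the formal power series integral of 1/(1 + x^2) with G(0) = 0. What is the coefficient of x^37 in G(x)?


1/(1 + x^2) = sum_{j>=0} (-1)^j x^(2j). Integrating termwise with G(0) = 0:
G(x) = sum_{j>=0} (-1)^j x^(2j+1) / (2j+1) = arctan(x).
Only odd powers are nonzero. For x^37 write 37 = 2*18 + 1, giving
(-1)^18 / 37 = 1/37 = 1/37.

1/37


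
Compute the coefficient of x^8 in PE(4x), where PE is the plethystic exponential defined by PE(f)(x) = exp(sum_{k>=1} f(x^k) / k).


With f(x) = 4x, the exponent is sum_{k>=1} 4 x^k / k = 4 * (-ln(1 - x)). Exponentiating:
PE(4x) = exp(-4 ln(1 - x)) = 1/(1 - x)^4.
By the negative binomial expansion, [x^n] 1/(1 - x)^4 = C(n + 3, 3).
For n = 8: C(11, 3) = 165.

165


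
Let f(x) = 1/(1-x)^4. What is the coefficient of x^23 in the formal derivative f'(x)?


Differentiate: d/dx [ 1/(1-x)^r ] = r / (1-x)^(r+1).
Here r = 4, so f'(x) = 4 / (1-x)^5.
The expansion of 1/(1-x)^(r+1) has coefficient of x^n equal to C(n+r, r).
So the coefficient of x^23 in f'(x) is
4 * C(27, 4) = 4 * 17550 = 70200

70200


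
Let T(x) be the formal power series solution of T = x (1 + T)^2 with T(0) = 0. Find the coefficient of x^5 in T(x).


Apply the Lagrange inversion formula: if T = x * phi(T) with phi(t) = (1 + t)^2, then [x^n] T = (1/n) [t^(n-1)] phi(t)^n = (1/n) [t^(n-1)] (1 + t)^(2n) = (1/n) C(2n, n-1).
Using the identity C(2n, n-1) = C(2n, n) * n / (n+1), the unscaled factor equals C(2n, n) / (n+1) = C_n, the n-th Catalan number.
For n = 5: C_5 = C(10, 5) / 6 = 252/6 = 42 = 42.

42


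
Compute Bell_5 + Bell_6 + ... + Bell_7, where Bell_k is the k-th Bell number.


Recall Bell_k counts set partitions of a k-set (with Bell_0 = 1 by convention).
Bell_5 through Bell_7: 52, 203, 877
Sum = 52 + 203 + 877 = 1132.

1132


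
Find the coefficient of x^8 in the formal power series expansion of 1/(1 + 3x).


Write 1/(1 + c x) = 1/(1 - (-c) x) and apply the geometric-series identity
1/(1 - y) = sum_{k>=0} y^k to get 1/(1 + c x) = sum_{k>=0} (-c)^k x^k.
So the coefficient of x^k is (-c)^k = (-1)^k * c^k.
Here c = 3 and k = 8:
(-3)^8 = 1 * 6561 = 6561

6561


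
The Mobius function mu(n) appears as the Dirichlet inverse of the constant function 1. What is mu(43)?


43 = 43 (all distinct primes).
mu(43) = (-1)^1 = -1

-1


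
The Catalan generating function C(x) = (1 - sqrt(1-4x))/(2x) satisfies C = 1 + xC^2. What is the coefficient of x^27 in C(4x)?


Substituting x -> 4x scales the n-th coefficient by 4^n, so [x^27] C(4x) = 4^27 * C_27.
C_27 = C(2*27, 27)/(28) = 1946939425648112/28 = 69533550916004.
So 4^27 * 69533550916004 = 18014398509481984 * 69533550916004 = 1252605095980252100842735271936.

1252605095980252100842735271936


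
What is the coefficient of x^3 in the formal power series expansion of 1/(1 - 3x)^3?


The general identity 1/(1 - c x)^r = sum_{k>=0} c^k C(k + r - 1, r - 1) x^k follows by substituting y = c x into 1/(1 - y)^r = sum_{k>=0} C(k + r - 1, r - 1) y^k.
For c = 3, r = 3, k = 3:
3^3 * C(5, 2) = 27 * 10 = 270.

270


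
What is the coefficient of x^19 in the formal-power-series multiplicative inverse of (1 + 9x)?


The inverse is 1/(1 + 9x). Apply the geometric identity 1/(1 - y) = sum_{k>=0} y^k with y = -9x:
1/(1 + 9x) = sum_{k>=0} (-9)^k x^k.
So the coefficient of x^19 is (-9)^19 = -1350851717672992089.

-1350851717672992089


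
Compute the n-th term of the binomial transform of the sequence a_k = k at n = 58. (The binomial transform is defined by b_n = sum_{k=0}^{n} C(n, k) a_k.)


With a_k = k, b_n = sum_{k=0}^{n} C(n, k) k. Using k * C(n, k) = n * C(n-1, k-1) gives b_n = n * sum_{k>=1} C(n-1, k-1) = n * 2^(n-1).
For n = 58: 58 * 2^57 = 58 * 144115188075855872 = 8358680908399640576.

8358680908399640576


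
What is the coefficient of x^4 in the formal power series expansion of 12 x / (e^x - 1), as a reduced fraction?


The exponential generating function for Bernoulli numbers is
x / (e^x - 1) = sum_{k>=0} B_k x^k / k!.
So the coefficient of x^4 in 12 x / (e^x - 1) is 12 B_4 / 4!.
Computing: B_4 = -1/30, 4! = 24, giving
12 * -1/30 / 24 = -1/60.

-1/60


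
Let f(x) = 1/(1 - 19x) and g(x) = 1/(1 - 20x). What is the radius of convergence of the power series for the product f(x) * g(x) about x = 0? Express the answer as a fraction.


The radius of 1/(1 - 19x) is 1/19 (nearest singularity at x = 1/19), and the radius of 1/(1 - 20x) is 1/20.
The product f(x)*g(x) = 1/((1 - 19x)(1 - 20x)) has singularities at both 1/19 and 1/20, so its radius of convergence is the distance to the nearest one:
min(1/19, 1/20) = 1/20.

1/20


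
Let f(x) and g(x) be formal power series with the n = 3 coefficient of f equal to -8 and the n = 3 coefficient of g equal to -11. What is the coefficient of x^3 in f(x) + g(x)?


Addition of formal power series is termwise.
The coefficient of x^3 in f + g = -8 + -11
= -19

-19


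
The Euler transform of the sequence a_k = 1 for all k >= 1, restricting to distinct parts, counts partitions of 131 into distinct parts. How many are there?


Partitions of 131 into distinct parts can be computed via generating function.
Product (1+x)(1+x^2)(1+x^3)...
The coefficient of x^131 = 5010688

5010688


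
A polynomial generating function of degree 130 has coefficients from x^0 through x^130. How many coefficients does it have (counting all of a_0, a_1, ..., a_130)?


A polynomial of degree 130 takes the form a_0 + a_1 x + ... + a_130 x^130.
The number of coefficients is 130 + 1 = 131.

131


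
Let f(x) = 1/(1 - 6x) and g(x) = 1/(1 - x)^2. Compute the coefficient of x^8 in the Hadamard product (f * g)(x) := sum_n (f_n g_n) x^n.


f has coefficients f_k = 6^k. For g = 1/(1 - x)^2 the coefficient is g_k = C(k + 1, 1) = k + 1. The Hadamard coefficient is (f * g)_k = 6^k * (k + 1).
For k = 8: 6^8 * 9 = 1679616 * 9 = 15116544.

15116544


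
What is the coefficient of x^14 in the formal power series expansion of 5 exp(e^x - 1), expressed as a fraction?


exp(e^x - 1) is the exponential generating function for the Bell numbers Bell_k: exp(e^x - 1) = sum_{k>=0} Bell_k x^k / k!.
So the coefficient of x^14 in 5 exp(e^x - 1) is 5 Bell_14 / 14!.
Computing: Bell_14 = 190899322 and 14! = 87178291200, giving
5 * 190899322/87178291200 = 95449661/8717829120.

95449661/8717829120


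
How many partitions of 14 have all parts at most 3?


Using the generating function (1-x)^(-1)(1-x^2)^(-1)(1-x^3)^(-1),
the coefficient of x^14 counts these restricted partitions.
Result = 24

24


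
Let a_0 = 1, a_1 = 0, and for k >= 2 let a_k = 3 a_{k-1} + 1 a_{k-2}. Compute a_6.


Iterating the recurrence forward:
a_0 = 1
a_1 = 0
a_2 = 3*0 + 1*1 = 1
a_3 = 3*1 + 1*0 = 3
a_4 = 3*3 + 1*1 = 10
a_5 = 3*10 + 1*3 = 33
a_6 = 3*33 + 1*10 = 109
So a_6 = 109.

109


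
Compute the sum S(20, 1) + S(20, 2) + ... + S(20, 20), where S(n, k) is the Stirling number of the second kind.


By definition, S(n, k) counts partitions of an n-set into exactly k nonempty blocks.
Computing row n = 20 for k = 1..20:
S(20, k): 1, 524287, 580606446, 45232115901, 749206090500, 4306078895384, 11143554045652, 15170932662679, 12011282644725, 5917584964655, 1900842429486, 411016633391, 61068660380, 6302524580, 452329200, 22350954, 741285, 15675, 190, 1
Sum = 51724158235372. (This equals Bell_20 since the sum runs over all k.)

51724158235372


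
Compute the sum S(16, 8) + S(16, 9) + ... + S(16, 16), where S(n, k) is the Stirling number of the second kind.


By definition, S(n, k) counts partitions of an n-set into exactly k nonempty blocks.
Computing row n = 16 for k = 8..16:
S(16, k): 2141764053, 820784250, 193754990, 28936908, 2757118, 165620, 6020, 120, 1
Sum = 3188169080.

3188169080


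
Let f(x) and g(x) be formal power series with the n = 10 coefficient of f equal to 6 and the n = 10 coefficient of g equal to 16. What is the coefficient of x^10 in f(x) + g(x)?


Addition of formal power series is termwise.
The coefficient of x^10 in f + g = 6 + 16
= 22

22


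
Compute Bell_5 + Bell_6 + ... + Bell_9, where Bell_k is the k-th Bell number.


Recall Bell_k counts set partitions of a k-set (with Bell_0 = 1 by convention).
Bell_5 through Bell_9: 52, 203, 877, 4140, 21147
Sum = 52 + 203 + 877 + 4140 + 21147 = 26419.

26419


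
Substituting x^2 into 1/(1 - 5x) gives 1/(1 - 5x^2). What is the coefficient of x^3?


Since 1/(1 - 5x^2) only has even powers of x,
the coefficient of x^3 (odd) is 0.

0


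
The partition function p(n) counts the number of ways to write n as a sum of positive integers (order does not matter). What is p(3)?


Using the generating function prod_{k>=1} 1/(1-x^k), we compute p(3).
By dynamic programming over parts 1 through 3:
p(3) = 3

3


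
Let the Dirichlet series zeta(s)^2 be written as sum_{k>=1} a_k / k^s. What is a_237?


The Dirichlet convolution of the constant function 1 with itself gives (1 * 1)(k) = sum_{d | k} 1 = d(k), the number of positive divisors of k.
Since zeta(s) = sum_{k>=1} 1/k^s, we have zeta(s)^2 = sum_{k>=1} d(k)/k^s, so a_k = d(k).
For k = 237: the divisors are 1, 3, 79, 237.
Count = 4.

4


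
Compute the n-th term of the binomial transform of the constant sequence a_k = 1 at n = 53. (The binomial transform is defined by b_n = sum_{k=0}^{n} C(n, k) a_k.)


With a_k = 1 for all k, b_n = sum_{k=0}^{n} C(n, k) = 2^n by the binomial theorem.
For n = 53: 2^53 = 9007199254740992.

9007199254740992


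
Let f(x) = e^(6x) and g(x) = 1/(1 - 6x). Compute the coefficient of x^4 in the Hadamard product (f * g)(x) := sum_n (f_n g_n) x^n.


Expanding: f_k = 6^k/k! (from e^(6x)) and g_k = 6^k (from 1/(1 - 6x)). So the Hadamard coefficient (f * g)_k = 6^k 6^k / k! = (36)^k / k!.
For k = 4: 36^4/4! = 1679616/24 = 69984.

69984


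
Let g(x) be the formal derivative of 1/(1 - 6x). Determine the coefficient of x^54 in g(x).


Differentiate termwise: d/dx sum_{k>=0} 6^k x^k = sum_{k>=1} k 6^k x^(k-1) = sum_{j>=0} (j+1) 6^(j+1) x^j.
Equivalently, d/dx [1/(1 - 6x)] = 6/(1 - 6x)^2.
For j = 54: 55 * 6^55 = 55 * 6285195213566005335561053533150026217291776 = 345685736746130293455857944323251441951047680.

345685736746130293455857944323251441951047680


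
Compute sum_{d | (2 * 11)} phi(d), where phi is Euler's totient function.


First, 2 * 11 = 22. One classical identity is sum_{d | n} phi(d) = n (each k in [1, n] has a unique gcd with n, and among the k's with gcd(k, n) = n/d there are phi(d) of them). So the sum equals 22. We also verify directly:
Divisors of 22: 1, 2, 11, 22.
phi values: 1, 1, 10, 10.
Sum = 22.

22


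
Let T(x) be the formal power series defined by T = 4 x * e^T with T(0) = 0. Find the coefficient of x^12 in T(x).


Apply the Lagrange inversion formula: if T = 4 x * phi(T) with phi(t) = e^t, then
[x^n] T = 4^n * (1/n) [t^(n-1)] phi(t)^n = 4^n * (1/n) [t^(n-1)] e^(n t) = 4^n * (1/n) * n^(n-1) / (n-1)! = 4^n * n^(n-1) / n!.
When c = 1 this is the Cayley count of rooted labeled trees on n vertices, divided by n!.
For n = 12: 4^12 * 12^11 / 12! = 16777216 * 743008370688/479001600 = 50096498540544/1925.

50096498540544/1925


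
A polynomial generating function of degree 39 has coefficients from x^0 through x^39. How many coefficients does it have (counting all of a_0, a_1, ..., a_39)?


A polynomial of degree 39 takes the form a_0 + a_1 x + ... + a_39 x^39.
The number of coefficients is 39 + 1 = 40.

40


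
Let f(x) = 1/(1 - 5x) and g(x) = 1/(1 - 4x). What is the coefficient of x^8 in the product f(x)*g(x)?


The coefficient of x^n in f*g is the Cauchy product: sum_{k=0}^{n} a^k * b^(n-k).
With a=5, b=4, n=8:
sum_{k=0}^{8} 5^k * 4^(8-k)
= 1690981

1690981


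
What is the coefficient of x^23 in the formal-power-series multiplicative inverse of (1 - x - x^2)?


Let the inverse be f(x) = sum_{k>=0} a_k x^k. From f(x) * (1 - x - x^2) = 1 and matching coefficients:
 x^0: a_0 = 1.
 x^1: a_1 - a_0 = 0, so a_1 = 1.
 x^k (k >= 2): a_k - a_{k-1} - a_{k-2} = 0, i.e. a_k = a_{k-1} + a_{k-2}.
This is the Fibonacci-type recurrence shifted so that a_0 = a_1 = 1.
Iterating: a_0=1, a_1=1, a_2=2, a_3=3, a_4=5, a_5=8, a_6=13, a_7=21, a_8=34, a_9=55, ...
a_23 = 46368.

46368


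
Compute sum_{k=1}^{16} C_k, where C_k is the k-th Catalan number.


C_1 through C_16: 1, 2, 5, 14, 42, 132, 429, 1430, 4862, 16796, 58786, 208012, 742900, 2674440, 9694845, 35357670
Sum = 1 + 2 + 5 + 14 + 42 + 132 + 429 + 1430 + 4862 + 16796 + 58786 + 208012 + 742900 + 2674440 + 9694845 + 35357670
= 48760366

48760366


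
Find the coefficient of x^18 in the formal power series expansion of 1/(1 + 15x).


Write 1/(1 + c x) = 1/(1 - (-c) x) and apply the geometric-series identity
1/(1 - y) = sum_{k>=0} y^k to get 1/(1 + c x) = sum_{k>=0} (-c)^k x^k.
So the coefficient of x^k is (-c)^k = (-1)^k * c^k.
Here c = 15 and k = 18:
(-15)^18 = 1 * 1477891880035400390625 = 1477891880035400390625

1477891880035400390625


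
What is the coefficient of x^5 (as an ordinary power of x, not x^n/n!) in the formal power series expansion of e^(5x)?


The exponential series is e^y = sum_{k>=0} y^k / k!. Substituting y = 5x gives
e^(5x) = sum_{k>=0} 5^k x^k / k!.
So the coefficient of x^n is a^n/n! with a = 5, n = 5:
5^5 / 5! = 3125/120 = 625/24

625/24


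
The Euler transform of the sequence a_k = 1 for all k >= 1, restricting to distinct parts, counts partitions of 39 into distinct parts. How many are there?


Partitions of 39 into distinct parts can be computed via generating function.
Product (1+x)(1+x^2)(1+x^3)...
The coefficient of x^39 = 982

982


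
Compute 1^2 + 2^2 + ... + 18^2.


This power sum has a closed form given by Faulhaber's formula
sum_{k=1}^{m} k^p = (1 / (p + 1)) * sum_{j=0}^{p} C(p + 1, j) B_j m^(p + 1 - j),
but for small m direct computation is fastest:
1 + 4 + 9 + 16 + 25 + 36 + 49 + 64 + 81 + 100 + 121 + 144 + 169 + 196 + 225 + 256 + 289 + 324 = 2109.

2109


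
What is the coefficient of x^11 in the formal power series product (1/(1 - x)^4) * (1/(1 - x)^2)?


Combine the factors: (1/(1 - x)^4) * (1/(1 - x)^2) = 1/(1 - x)^6.
Then use 1/(1 - x)^r = sum_{k>=0} C(k + r - 1, r - 1) x^k with r = 6 and k = 11:
C(16, 5) = 4368.

4368


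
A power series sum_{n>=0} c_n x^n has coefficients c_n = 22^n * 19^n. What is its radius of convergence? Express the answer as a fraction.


By the root test (Cauchy-Hadamard), the radius is R = 1 / limsup_n |c_n|^(1/n).
Here |c_n|^(1/n) = (22^n * 19^n)^(1/n) = 22 * 19 = 418 for all n.
So R = 1/418 = 1/418.

1/418


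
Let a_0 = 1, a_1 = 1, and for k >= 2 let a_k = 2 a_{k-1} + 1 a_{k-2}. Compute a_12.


Iterating the recurrence forward:
a_0 = 1
a_1 = 1
a_2 = 2*1 + 1*1 = 3
a_3 = 2*3 + 1*1 = 7
a_4 = 2*7 + 1*3 = 17
a_5 = 2*17 + 1*7 = 41
a_6 = 2*41 + 1*17 = 99
a_7 = 2*99 + 1*41 = 239
a_8 = 2*239 + 1*99 = 577
a_9 = 2*577 + 1*239 = 1393
a_10 = 2*1393 + 1*577 = 3363
a_11 = 2*3363 + 1*1393 = 8119
a_12 = 2*8119 + 1*3363 = 19601
So a_12 = 19601.

19601


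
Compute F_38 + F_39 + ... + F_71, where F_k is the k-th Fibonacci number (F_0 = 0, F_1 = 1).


Use the identity sum_{k=0}^{N} F_k = F_{N+2} - 1 (which follows from F_{k+2} - F_{k+1} = F_k). Then
sum_{k=38}^{71} F_k = (F_{73} - 1) - (F_{39} - 1) = F_{73} - F_{39}.
Computing: F_{73} = 806515533049393, F_{39} = 63245986, so
Sum = 806515533049393 - 63245986 = 806515469803407.

806515469803407


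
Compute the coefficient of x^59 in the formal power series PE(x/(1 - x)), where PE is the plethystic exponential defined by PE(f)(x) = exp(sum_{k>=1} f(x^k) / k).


For f(x) = x/(1 - x) we have
sum_{k>=1} f(x^k) / k = sum_{k>=1} (1/k) * x^k / (1 - x^k) = sum_{k, m >= 1} x^(k m) / k,
which after exponentiating simplifies to
PE(x/(1 - x)) = prod_{k>=1} 1 / (1 - x^k).
This is the generating function for the partition function p(n), so the coefficient of x^59 is p(59).
Computing p(59) by dynamic programming over parts 1, 2, ..., 59: p(59) = 831820.

831820


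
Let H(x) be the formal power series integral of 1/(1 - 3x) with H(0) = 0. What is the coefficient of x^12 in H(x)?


1/(1 - 3x) = sum_{k>=0} 3^k x^k. Integrating termwise with H(0) = 0:
H(x) = sum_{k>=0} 3^k x^(k+1) / (k+1) = sum_{m>=1} 3^(m-1) x^m / m.
For m = 12: 3^11/12 = 177147/12 = 59049/4.

59049/4


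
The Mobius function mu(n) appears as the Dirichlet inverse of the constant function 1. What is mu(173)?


173 = 173 (all distinct primes).
mu(173) = (-1)^1 = -1

-1


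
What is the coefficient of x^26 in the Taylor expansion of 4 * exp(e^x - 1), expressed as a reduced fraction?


exp(e^x - 1) = sum_{k>=0} Bell_k x^k / k!, where Bell_k is the k-th Bell number.
So the coefficient of x^26 is 4 * Bell_26 / 26!.
Computing: Bell_26 = 49631246523618756274 and 26! = 403291461126605635584000000, giving
4 * 49631246523618756274/403291461126605635584000000 = 1459742544812316361/2965378390636806144000000.

1459742544812316361/2965378390636806144000000


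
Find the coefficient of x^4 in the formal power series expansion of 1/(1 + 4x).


Write 1/(1 + c x) = 1/(1 - (-c) x) and apply the geometric-series identity
1/(1 - y) = sum_{k>=0} y^k to get 1/(1 + c x) = sum_{k>=0} (-c)^k x^k.
So the coefficient of x^k is (-c)^k = (-1)^k * c^k.
Here c = 4 and k = 4:
(-4)^4 = 1 * 256 = 256

256


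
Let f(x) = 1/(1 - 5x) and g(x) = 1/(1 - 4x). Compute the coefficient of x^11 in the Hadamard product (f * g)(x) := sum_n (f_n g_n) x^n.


f has coefficients f_k = 5^k and g has coefficients g_k = 4^k, so the Hadamard product has coefficient (f*g)_k = 5^k * 4^k = 20^k.
For k = 11: 20^11 = 204800000000000.

204800000000000


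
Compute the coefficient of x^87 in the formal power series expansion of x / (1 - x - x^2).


Let f(x) = sum_{k>=0} a_k x^k. Multiplying f(x) * (1 - x - x^2) = x and matching coefficients gives a_0 = 0, a_1 = 1, and a_k = a_{k-1} + a_{k-2} for k >= 2. These are the Fibonacci numbers F_k.
Iterating from F_0 = 0, F_1 = 1:
F_0=0, F_1=1, F_2=1, F_3=2, F_4=3, F_5=5, F_6=8, F_7=13, F_8=21, F_9=34, ...
F_87 = 679891637638612258.

679891637638612258


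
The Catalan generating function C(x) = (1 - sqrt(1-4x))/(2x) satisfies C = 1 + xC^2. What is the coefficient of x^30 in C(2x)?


Substituting x -> 2x scales the n-th coefficient by 2^n, so [x^30] C(2x) = 2^30 * C_30.
C_30 = C(2*30, 30)/(31) = 118264581564861424/31 = 3814986502092304.
So 2^30 * 3814986502092304 = 1073741824 * 3814986502092304 = 4096310565291970313322496.

4096310565291970313322496


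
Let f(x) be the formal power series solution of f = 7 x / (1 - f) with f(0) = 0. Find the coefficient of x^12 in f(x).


Apply Lagrange inversion: f = 7 x * phi(f) with phi(t) = 1/(1 - t), so
[x^n] f = 7^n * (1/n) [t^(n-1)] phi(t)^n = 7^n * (1/n) [t^(n-1)] (1 - t)^(-n) = 7^n * (1/n) C(2n - 2, n - 1) = 7^n * C_{n-1}.
For n = 12: C_11 = C(22, 11) / 12 = 705432/12 = 58786.
With the 7^12 = 13841287201 factor, the coefficient is 13841287201 * 58786 = 813673909397986.

813673909397986


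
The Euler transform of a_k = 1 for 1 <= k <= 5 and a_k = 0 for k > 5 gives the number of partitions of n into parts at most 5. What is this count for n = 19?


Partitions of 19 into parts at most 5:
Using generating function (1-x)^(-1)(1-x^2)^(-1)...(1-x^5)^(-1),
the coefficient of x^19 = 164

164


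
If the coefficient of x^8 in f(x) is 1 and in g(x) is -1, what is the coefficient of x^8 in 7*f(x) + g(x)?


Scalar multiplication scales coefficients: 7 * 1 = 7.
Then add the g coefficient: 7 + -1
= 6

6


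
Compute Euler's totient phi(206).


phi(n) counts integers in [1, n] coprime to n. Using the multiplicative formula phi(n) = n * prod_{p | n} (1 - 1/p):
206 = 2 * 103, so
phi(206) = 206 * (1 - 1/2) * (1 - 1/103) = 102.

102


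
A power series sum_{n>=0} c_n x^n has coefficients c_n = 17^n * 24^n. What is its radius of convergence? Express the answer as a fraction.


By the root test (Cauchy-Hadamard), the radius is R = 1 / limsup_n |c_n|^(1/n).
Here |c_n|^(1/n) = (17^n * 24^n)^(1/n) = 17 * 24 = 408 for all n.
So R = 1/408 = 1/408.

1/408


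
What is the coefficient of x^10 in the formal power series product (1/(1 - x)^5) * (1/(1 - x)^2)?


Combine the factors: (1/(1 - x)^5) * (1/(1 - x)^2) = 1/(1 - x)^7.
Then use 1/(1 - x)^r = sum_{k>=0} C(k + r - 1, r - 1) x^k with r = 7 and k = 10:
C(16, 6) = 8008.

8008


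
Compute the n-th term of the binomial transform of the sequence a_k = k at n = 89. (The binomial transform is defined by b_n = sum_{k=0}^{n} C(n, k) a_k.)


With a_k = k, b_n = sum_{k=0}^{n} C(n, k) k. Using k * C(n, k) = n * C(n-1, k-1) gives b_n = n * sum_{k>=1} C(n-1, k-1) = n * 2^(n-1).
For n = 89: 89 * 2^88 = 89 * 309485009821345068724781056 = 27544165874099711116505513984.

27544165874099711116505513984


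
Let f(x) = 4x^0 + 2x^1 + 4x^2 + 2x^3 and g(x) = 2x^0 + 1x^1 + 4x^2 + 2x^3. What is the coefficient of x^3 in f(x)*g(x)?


Cauchy product at x^3:
4*2 + 2*4 + 4*1 + 2*2
= 24

24


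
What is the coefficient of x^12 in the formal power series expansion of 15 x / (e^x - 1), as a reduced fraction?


The exponential generating function for Bernoulli numbers is
x / (e^x - 1) = sum_{k>=0} B_k x^k / k!.
So the coefficient of x^12 in 15 x / (e^x - 1) is 15 B_12 / 12!.
Computing: B_12 = -691/2730, 12! = 479001600, giving
15 * -691/2730 / 479001600 = -691/87178291200.

-691/87178291200


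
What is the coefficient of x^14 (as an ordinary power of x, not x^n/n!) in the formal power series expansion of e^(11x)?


The exponential series is e^y = sum_{k>=0} y^k / k!. Substituting y = 11x gives
e^(11x) = sum_{k>=0} 11^k x^k / k!.
So the coefficient of x^n is a^n/n! with a = 11, n = 14:
11^14 / 14! = 379749833583241/87178291200 = 34522712143931/7925299200

34522712143931/7925299200


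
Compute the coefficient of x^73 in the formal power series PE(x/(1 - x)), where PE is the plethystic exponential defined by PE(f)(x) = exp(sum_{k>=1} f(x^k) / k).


For f(x) = x/(1 - x) we have
sum_{k>=1} f(x^k) / k = sum_{k>=1} (1/k) * x^k / (1 - x^k) = sum_{k, m >= 1} x^(k m) / k,
which after exponentiating simplifies to
PE(x/(1 - x)) = prod_{k>=1} 1 / (1 - x^k).
This is the generating function for the partition function p(n), so the coefficient of x^73 is p(73).
Computing p(73) by dynamic programming over parts 1, 2, ..., 73: p(73) = 6185689.

6185689


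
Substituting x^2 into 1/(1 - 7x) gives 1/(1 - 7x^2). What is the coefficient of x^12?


The coefficient of x^(2m) in 1/(1 - 7x^2) is 7^m.
With n = 12 = 2*6, the coefficient is 7^6 = 117649.

117649


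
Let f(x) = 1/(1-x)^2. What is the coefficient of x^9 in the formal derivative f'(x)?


Differentiate: d/dx [ 1/(1-x)^r ] = r / (1-x)^(r+1).
Here r = 2, so f'(x) = 2 / (1-x)^3.
The expansion of 1/(1-x)^(r+1) has coefficient of x^n equal to C(n+r, r).
So the coefficient of x^9 in f'(x) is
2 * C(11, 2) = 2 * 55 = 110

110


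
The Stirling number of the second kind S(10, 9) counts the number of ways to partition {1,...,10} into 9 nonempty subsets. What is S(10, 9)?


Using the explicit formula S(n,k) = (1/k!) sum_{j=0}^{k} (-1)^(k-j) C(k,j) j^n:
S(10, 9) = 45
Equivalently, S(n,k) is n! times the coefficient of x^n in the EGF (e^x - 1)^k / k!.

45


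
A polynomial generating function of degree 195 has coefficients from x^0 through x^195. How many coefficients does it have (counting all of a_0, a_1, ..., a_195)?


A polynomial of degree 195 takes the form a_0 + a_1 x + ... + a_195 x^195.
The number of coefficients is 195 + 1 = 196.

196


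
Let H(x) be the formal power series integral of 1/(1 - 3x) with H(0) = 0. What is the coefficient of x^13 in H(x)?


1/(1 - 3x) = sum_{k>=0} 3^k x^k. Integrating termwise with H(0) = 0:
H(x) = sum_{k>=0} 3^k x^(k+1) / (k+1) = sum_{m>=1} 3^(m-1) x^m / m.
For m = 13: 3^12/13 = 531441/13 = 531441/13.

531441/13


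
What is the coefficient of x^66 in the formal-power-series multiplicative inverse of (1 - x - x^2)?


Let the inverse be f(x) = sum_{k>=0} a_k x^k. From f(x) * (1 - x - x^2) = 1 and matching coefficients:
 x^0: a_0 = 1.
 x^1: a_1 - a_0 = 0, so a_1 = 1.
 x^k (k >= 2): a_k - a_{k-1} - a_{k-2} = 0, i.e. a_k = a_{k-1} + a_{k-2}.
This is the Fibonacci-type recurrence shifted so that a_0 = a_1 = 1.
Iterating: a_0=1, a_1=1, a_2=2, a_3=3, a_4=5, a_5=8, a_6=13, a_7=21, a_8=34, a_9=55, ...
a_66 = 44945570212853.

44945570212853


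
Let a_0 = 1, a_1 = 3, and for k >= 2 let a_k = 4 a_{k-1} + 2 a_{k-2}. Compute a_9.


Iterating the recurrence forward:
a_0 = 1
a_1 = 3
a_2 = 4*3 + 2*1 = 14
a_3 = 4*14 + 2*3 = 62
a_4 = 4*62 + 2*14 = 276
a_5 = 4*276 + 2*62 = 1228
a_6 = 4*1228 + 2*276 = 5464
a_7 = 4*5464 + 2*1228 = 24312
a_8 = 4*24312 + 2*5464 = 108176
a_9 = 4*108176 + 2*24312 = 481328
So a_9 = 481328.

481328


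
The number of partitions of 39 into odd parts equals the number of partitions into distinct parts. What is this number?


Computing partitions of 39 into odd parts (1, 3, 5, ...):
Using the generating function prod_{k>=0} 1/(1-x^(2k+1)),
the count is 982

982


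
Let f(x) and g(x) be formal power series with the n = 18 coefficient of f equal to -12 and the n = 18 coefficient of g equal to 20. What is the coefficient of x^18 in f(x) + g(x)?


Addition of formal power series is termwise.
The coefficient of x^18 in f + g = -12 + 20
= 8

8


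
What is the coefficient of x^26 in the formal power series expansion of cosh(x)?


The Maclaurin series is cosh(t) = sum_{m>=0} t^(2m) / (2m)!, so substituting t = x, only even powers of x are nonzero, with coefficient of x^(2m) equal to 1 / (2m)!.
For x^26 the coefficient is 1/26! = 1/403291461126605635584000000 = 1/403291461126605635584000000.

1/403291461126605635584000000


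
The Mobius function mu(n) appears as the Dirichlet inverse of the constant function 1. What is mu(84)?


84 has a squared prime factor, so mu(84) = 0.
Factorization reveals a repeated prime.

0


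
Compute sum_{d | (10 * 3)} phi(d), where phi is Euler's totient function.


First, 10 * 3 = 30. One classical identity is sum_{d | n} phi(d) = n (each k in [1, n] has a unique gcd with n, and among the k's with gcd(k, n) = n/d there are phi(d) of them). So the sum equals 30. We also verify directly:
Divisors of 30: 1, 2, 3, 5, 6, 10, 15, 30.
phi values: 1, 1, 2, 4, 2, 4, 8, 8.
Sum = 30.

30


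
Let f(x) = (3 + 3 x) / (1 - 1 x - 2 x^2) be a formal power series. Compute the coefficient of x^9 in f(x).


Write f(x) = sum_{k>=0} a_k x^k. Multiplying both sides by 1 - 1 x - 2 x^2 gives
(1 - 1 x - 2 x^2) sum_{k>=0} a_k x^k = 3 + 3 x.
Matching coefficients:
 x^0: a_0 = 3
 x^1: a_1 - 1 a_0 = 3  =>  a_1 = 1*3 + 3 = 6
 x^k (k >= 2): a_k = 1 a_{k-1} + 2 a_{k-2}.
Iterating: a_2 = 12, a_3 = 24, a_4 = 48, a_5 = 96, a_6 = 192, a_7 = 384, a_8 = 768, a_9 = 1536.
So the coefficient of x^9 is 1536.

1536


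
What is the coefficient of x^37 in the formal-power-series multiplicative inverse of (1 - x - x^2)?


Let the inverse be f(x) = sum_{k>=0} a_k x^k. From f(x) * (1 - x - x^2) = 1 and matching coefficients:
 x^0: a_0 = 1.
 x^1: a_1 - a_0 = 0, so a_1 = 1.
 x^k (k >= 2): a_k - a_{k-1} - a_{k-2} = 0, i.e. a_k = a_{k-1} + a_{k-2}.
This is the Fibonacci-type recurrence shifted so that a_0 = a_1 = 1.
Iterating: a_0=1, a_1=1, a_2=2, a_3=3, a_4=5, a_5=8, a_6=13, a_7=21, a_8=34, a_9=55, ...
a_37 = 39088169.

39088169


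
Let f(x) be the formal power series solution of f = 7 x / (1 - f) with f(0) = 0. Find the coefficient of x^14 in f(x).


Apply Lagrange inversion: f = 7 x * phi(f) with phi(t) = 1/(1 - t), so
[x^n] f = 7^n * (1/n) [t^(n-1)] phi(t)^n = 7^n * (1/n) [t^(n-1)] (1 - t)^(-n) = 7^n * (1/n) C(2n - 2, n - 1) = 7^n * C_{n-1}.
For n = 14: C_13 = C(26, 13) / 14 = 10400600/14 = 742900.
With the 7^14 = 678223072849 factor, the coefficient is 678223072849 * 742900 = 503851920819522100.

503851920819522100


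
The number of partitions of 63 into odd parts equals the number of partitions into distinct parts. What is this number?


Computing partitions of 63 into odd parts (1, 3, 5, ...):
Using the generating function prod_{k>=0} 1/(1-x^(2k+1)),
the count is 14848

14848


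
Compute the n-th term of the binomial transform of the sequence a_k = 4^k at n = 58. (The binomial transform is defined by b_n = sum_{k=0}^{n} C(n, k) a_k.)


With a_k = 4^k, b_n = sum_{k=0}^{n} C(n, k) 4^k = (1 + 4)^n by the binomial theorem.
For n = 58: (1 + 4)^58 = 5^58 = 34694469519536141888238489627838134765625.

34694469519536141888238489627838134765625


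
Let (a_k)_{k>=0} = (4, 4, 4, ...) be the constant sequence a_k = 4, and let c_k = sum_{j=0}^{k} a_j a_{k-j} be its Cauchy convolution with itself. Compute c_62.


Since a_j = 4 for all j >= 0, the convolution sum becomes
c_k = sum_{j=0}^{k} 4 * 4 = 16 * (k + 1).
Equivalently, the generating function of (a_k) is 4/(1 - x) and its square is 16/(1 - x)^2 = sum_{k>=0} 16(k + 1) x^k.
For k = 62: 16 * 63 = 1008.

1008


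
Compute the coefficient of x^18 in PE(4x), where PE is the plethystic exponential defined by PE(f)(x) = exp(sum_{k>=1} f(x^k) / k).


With f(x) = 4x, the exponent is sum_{k>=1} 4 x^k / k = 4 * (-ln(1 - x)). Exponentiating:
PE(4x) = exp(-4 ln(1 - x)) = 1/(1 - x)^4.
By the negative binomial expansion, [x^n] 1/(1 - x)^4 = C(n + 3, 3).
For n = 18: C(21, 3) = 1330.

1330


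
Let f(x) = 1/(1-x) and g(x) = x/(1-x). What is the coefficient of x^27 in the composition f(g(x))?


First simplify the composition: f(g(x)) = 1/(1 - x/(1-x)) = (1-x)/((1-x) - x) = (1-x)/(1-2x).
Now extract the coefficient. Write (1-x)/(1-2x) = 1/(1-2x) - x/(1-2x).
The coefficient of x^n in 1/(1-2x) is 2^n, and in x/(1-2x) is 2^(n-1) (for n >= 1).
So the coefficient of x^27 is 2^27 - 2^26 = 134217728 - 67108864 = 67108864.

67108864


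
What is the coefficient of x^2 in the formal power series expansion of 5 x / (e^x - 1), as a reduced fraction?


The exponential generating function for Bernoulli numbers is
x / (e^x - 1) = sum_{k>=0} B_k x^k / k!.
So the coefficient of x^2 in 5 x / (e^x - 1) is 5 B_2 / 2!.
Computing: B_2 = 1/6, 2! = 2, giving
5 * 1/6 / 2 = 5/12.

5/12


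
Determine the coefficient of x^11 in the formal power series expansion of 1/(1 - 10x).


The geometric series identity gives 1/(1 - c x) = sum_{k>=0} c^k x^k, so the coefficient of x^k is c^k.
Here c = 10 and k = 11.
Computing: 10^11 = 100000000000

100000000000


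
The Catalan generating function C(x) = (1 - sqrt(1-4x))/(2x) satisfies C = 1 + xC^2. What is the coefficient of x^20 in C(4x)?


Substituting x -> 4x scales the n-th coefficient by 4^n, so [x^20] C(4x) = 4^20 * C_20.
C_20 = C(2*20, 20)/(21) = 137846528820/21 = 6564120420.
So 4^20 * 6564120420 = 1099511627776 * 6564120420 = 7217326727911880785920.

7217326727911880785920


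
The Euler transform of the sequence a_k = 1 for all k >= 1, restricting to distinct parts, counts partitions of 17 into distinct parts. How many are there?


Partitions of 17 into distinct parts can be computed via generating function.
Product (1+x)(1+x^2)(1+x^3)...
The coefficient of x^17 = 38

38


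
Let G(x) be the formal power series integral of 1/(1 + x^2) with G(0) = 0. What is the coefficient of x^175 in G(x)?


1/(1 + x^2) = sum_{j>=0} (-1)^j x^(2j). Integrating termwise with G(0) = 0:
G(x) = sum_{j>=0} (-1)^j x^(2j+1) / (2j+1) = arctan(x).
Only odd powers are nonzero. For x^175 write 175 = 2*87 + 1, giving
(-1)^87 / 175 = -1/175 = -1/175.

-1/175


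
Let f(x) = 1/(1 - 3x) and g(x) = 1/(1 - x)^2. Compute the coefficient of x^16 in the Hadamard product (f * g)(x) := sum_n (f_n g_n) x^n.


f has coefficients f_k = 3^k. For g = 1/(1 - x)^2 the coefficient is g_k = C(k + 1, 1) = k + 1. The Hadamard coefficient is (f * g)_k = 3^k * (k + 1).
For k = 16: 3^16 * 17 = 43046721 * 17 = 731794257.

731794257


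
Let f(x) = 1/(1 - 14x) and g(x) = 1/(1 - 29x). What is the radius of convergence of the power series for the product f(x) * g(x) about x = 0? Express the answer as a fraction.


The radius of 1/(1 - 14x) is 1/14 (nearest singularity at x = 1/14), and the radius of 1/(1 - 29x) is 1/29.
The product f(x)*g(x) = 1/((1 - 14x)(1 - 29x)) has singularities at both 1/14 and 1/29, so its radius of convergence is the distance to the nearest one:
min(1/14, 1/29) = 1/29.

1/29


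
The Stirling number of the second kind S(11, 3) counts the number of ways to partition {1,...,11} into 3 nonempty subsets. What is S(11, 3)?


Using the explicit formula S(n,k) = (1/k!) sum_{j=0}^{k} (-1)^(k-j) C(k,j) j^n:
S(11, 3) = 28501
Equivalently, S(n,k) is n! times the coefficient of x^n in the EGF (e^x - 1)^k / k!.

28501


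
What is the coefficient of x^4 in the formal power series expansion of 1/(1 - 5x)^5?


The general identity 1/(1 - c x)^r = sum_{k>=0} c^k C(k + r - 1, r - 1) x^k follows by substituting y = c x into 1/(1 - y)^r = sum_{k>=0} C(k + r - 1, r - 1) y^k.
For c = 5, r = 5, k = 4:
5^4 * C(8, 4) = 625 * 70 = 43750.

43750


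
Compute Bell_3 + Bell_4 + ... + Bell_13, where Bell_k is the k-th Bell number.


Recall Bell_k counts set partitions of a k-set (with Bell_0 = 1 by convention).
Bell_3 through Bell_13: 5, 15, 52, 203, 877, 4140, 21147, 115975, 678570, 4213597, 27644437
Sum = 5 + 15 + 52 + 203 + 877 + 4140 + 21147 + 115975 + 678570 + 4213597 + 27644437 = 32679018.

32679018


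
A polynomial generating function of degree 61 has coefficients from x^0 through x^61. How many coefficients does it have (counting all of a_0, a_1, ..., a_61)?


A polynomial of degree 61 takes the form a_0 + a_1 x + ... + a_61 x^61.
The number of coefficients is 61 + 1 = 62.

62


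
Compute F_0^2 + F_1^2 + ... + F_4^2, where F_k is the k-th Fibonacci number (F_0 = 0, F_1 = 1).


There is a standard identity sum_{k=0}^{N} F_k^2 = F_N * F_{N+1} (proved inductively from the telescoping relation F_k^2 = F_k F_{k+1} - F_{k-1} F_k). Then
sum_{k=0}^{4} F_k^2 = F_4 F_5 - F_0 F_0.
Computing: F_4 = 3, F_5 = 5.
Sum = 3 * 5 = 15.

15


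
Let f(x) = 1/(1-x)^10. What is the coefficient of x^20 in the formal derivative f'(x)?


Differentiate: d/dx [ 1/(1-x)^r ] = r / (1-x)^(r+1).
Here r = 10, so f'(x) = 10 / (1-x)^11.
The expansion of 1/(1-x)^(r+1) has coefficient of x^n equal to C(n+r, r).
So the coefficient of x^20 in f'(x) is
10 * C(30, 10) = 10 * 30045015 = 300450150

300450150


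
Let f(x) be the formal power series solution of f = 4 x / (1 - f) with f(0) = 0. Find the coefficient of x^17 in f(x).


Apply Lagrange inversion: f = 4 x * phi(f) with phi(t) = 1/(1 - t), so
[x^n] f = 4^n * (1/n) [t^(n-1)] phi(t)^n = 4^n * (1/n) [t^(n-1)] (1 - t)^(-n) = 4^n * (1/n) C(2n - 2, n - 1) = 4^n * C_{n-1}.
For n = 17: C_16 = C(32, 16) / 17 = 601080390/17 = 35357670.
With the 4^17 = 17179869184 factor, the coefficient is 17179869184 * 35357670 = 607440145251041280.

607440145251041280


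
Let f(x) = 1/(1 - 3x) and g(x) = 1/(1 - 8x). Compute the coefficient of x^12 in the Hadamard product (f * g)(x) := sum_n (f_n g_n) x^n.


f has coefficients f_k = 3^k and g has coefficients g_k = 8^k, so the Hadamard product has coefficient (f*g)_k = 3^k * 8^k = 24^k.
For k = 12: 24^12 = 36520347436056576.

36520347436056576


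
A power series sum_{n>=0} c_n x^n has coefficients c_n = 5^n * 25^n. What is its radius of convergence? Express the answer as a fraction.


By the root test (Cauchy-Hadamard), the radius is R = 1 / limsup_n |c_n|^(1/n).
Here |c_n|^(1/n) = (5^n * 25^n)^(1/n) = 5 * 25 = 125 for all n.
So R = 1/125 = 1/125.

1/125


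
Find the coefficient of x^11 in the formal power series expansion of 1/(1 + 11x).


Write 1/(1 + c x) = 1/(1 - (-c) x) and apply the geometric-series identity
1/(1 - y) = sum_{k>=0} y^k to get 1/(1 + c x) = sum_{k>=0} (-c)^k x^k.
So the coefficient of x^k is (-c)^k = (-1)^k * c^k.
Here c = 11 and k = 11:
(-11)^11 = -1 * 285311670611 = -285311670611

-285311670611


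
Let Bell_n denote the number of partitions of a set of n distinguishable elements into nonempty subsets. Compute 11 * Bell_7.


Bell_7 can be computed from the Bell triangle or from Dobinski's identity Bell_n = (1/e) * sum_{k>=0} k^n / k!.
Computing Bell_7 = 877.
Then 11 * 877 = 9647.

9647


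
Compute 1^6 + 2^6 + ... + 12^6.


This power sum has a closed form given by Faulhaber's formula
sum_{k=1}^{m} k^p = (1 / (p + 1)) * sum_{j=0}^{p} C(p + 1, j) B_j m^(p + 1 - j),
but for small m direct computation is fastest:
1 + 64 + 729 + 4096 + 15625 + 46656 + 117649 + 262144 + 531441 + 1000000 + 1771561 + 2985984 = 6735950.

6735950


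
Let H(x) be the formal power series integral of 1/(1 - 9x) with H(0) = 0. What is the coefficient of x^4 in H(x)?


1/(1 - 9x) = sum_{k>=0} 9^k x^k. Integrating termwise with H(0) = 0:
H(x) = sum_{k>=0} 9^k x^(k+1) / (k+1) = sum_{m>=1} 9^(m-1) x^m / m.
For m = 4: 9^3/4 = 729/4 = 729/4.

729/4


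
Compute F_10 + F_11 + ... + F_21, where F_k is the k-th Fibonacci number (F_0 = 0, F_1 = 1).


Use the identity sum_{k=0}^{N} F_k = F_{N+2} - 1 (which follows from F_{k+2} - F_{k+1} = F_k). Then
sum_{k=10}^{21} F_k = (F_{23} - 1) - (F_{11} - 1) = F_{23} - F_{11}.
Computing: F_{23} = 28657, F_{11} = 89, so
Sum = 28657 - 89 = 28568.

28568


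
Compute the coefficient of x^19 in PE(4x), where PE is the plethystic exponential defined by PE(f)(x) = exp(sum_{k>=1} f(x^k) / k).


With f(x) = 4x, the exponent is sum_{k>=1} 4 x^k / k = 4 * (-ln(1 - x)). Exponentiating:
PE(4x) = exp(-4 ln(1 - x)) = 1/(1 - x)^4.
By the negative binomial expansion, [x^n] 1/(1 - x)^4 = C(n + 3, 3).
For n = 19: C(22, 3) = 1540.

1540


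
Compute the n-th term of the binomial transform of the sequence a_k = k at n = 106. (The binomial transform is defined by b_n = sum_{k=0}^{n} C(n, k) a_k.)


With a_k = k, b_n = sum_{k=0}^{n} C(n, k) k. Using k * C(n, k) = n * C(n-1, k-1) gives b_n = n * sum_{k>=1} C(n-1, k-1) = n * 2^(n-1).
For n = 106: 106 * 2^105 = 106 * 40564819207303340847894502572032 = 4299870835974154129876817272635392.

4299870835974154129876817272635392


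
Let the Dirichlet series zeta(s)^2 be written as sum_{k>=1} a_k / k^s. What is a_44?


The Dirichlet convolution of the constant function 1 with itself gives (1 * 1)(k) = sum_{d | k} 1 = d(k), the number of positive divisors of k.
Since zeta(s) = sum_{k>=1} 1/k^s, we have zeta(s)^2 = sum_{k>=1} d(k)/k^s, so a_k = d(k).
For k = 44: the divisors are 1, 2, 4, 11, 22, 44.
Count = 6.

6


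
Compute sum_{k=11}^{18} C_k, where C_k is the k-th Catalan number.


C_11 through C_18: 58786, 208012, 742900, 2674440, 9694845, 35357670, 129644790, 477638700
Sum = 58786 + 208012 + 742900 + 2674440 + 9694845 + 35357670 + 129644790 + 477638700
= 656020143

656020143
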